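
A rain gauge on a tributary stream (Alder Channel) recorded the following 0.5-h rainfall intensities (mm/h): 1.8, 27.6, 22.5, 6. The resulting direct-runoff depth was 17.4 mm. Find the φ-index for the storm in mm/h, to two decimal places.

Only the 2 blocks with intensity above φ contribute runoff: 27.6, 22.5 mm/h.
Σ(I−φ)·Δt = d  ⇒  (27.6+22.5 − 2φ)·0.5 = 17.4
φ = (50.10 − 17.4/0.5) / 2 = 7.65 mm/h.

φ ≈ 7.65 mm/h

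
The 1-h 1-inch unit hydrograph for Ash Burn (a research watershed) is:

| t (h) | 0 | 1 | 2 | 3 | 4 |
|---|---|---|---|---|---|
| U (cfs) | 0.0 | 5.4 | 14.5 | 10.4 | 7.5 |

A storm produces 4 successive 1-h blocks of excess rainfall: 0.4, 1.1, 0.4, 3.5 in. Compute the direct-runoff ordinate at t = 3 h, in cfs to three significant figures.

By discrete convolution, Q_j = Σ (P_i / 1 in) · U_{j−i}.
At t = 3 h (j=3): Q = (0.4/1)·10.4 + (1.1/1)·14.5 + (0.4/1)·5.4 + (3.5/1)·0.0 = 22.3 cfs.

Q ≈ 22.3 cfs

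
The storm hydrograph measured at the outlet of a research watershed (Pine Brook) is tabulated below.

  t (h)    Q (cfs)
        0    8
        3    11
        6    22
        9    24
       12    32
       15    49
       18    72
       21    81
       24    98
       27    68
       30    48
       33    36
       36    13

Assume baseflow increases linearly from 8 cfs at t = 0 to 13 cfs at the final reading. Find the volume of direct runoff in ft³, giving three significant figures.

Direct-runoff ordinates (Q − Q_b): 0.00, 2.58, 13.17, 14.75, 22.33, 38.92, 61.50, 70.08, 86.67, 56.25, 35.83, 23.42, 0.00 cfs.
ΣQ_DR = 425.5 cfs.
With Δt = 3 h = 10800 s, V = ΣQ_DR · Δt = 425.5 × 10800 = 4.60 × 10^6 ft³.

V ≈ 4.60 × 10^6 ft³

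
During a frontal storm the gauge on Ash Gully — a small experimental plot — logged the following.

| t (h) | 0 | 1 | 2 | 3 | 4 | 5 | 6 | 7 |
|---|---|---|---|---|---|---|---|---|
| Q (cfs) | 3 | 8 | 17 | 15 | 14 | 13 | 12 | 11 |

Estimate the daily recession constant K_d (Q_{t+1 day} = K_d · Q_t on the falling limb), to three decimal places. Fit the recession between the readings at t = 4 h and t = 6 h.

Between t = 4 h and t = 6 h the flow falls from 14 to 12 cfs over 2×1 h = 2 h.
Per-interval ratio K = (12/14)^(1/2) = 0.9258; K_d = K^(24/1) = 0.157.

K_d ≈ 0.157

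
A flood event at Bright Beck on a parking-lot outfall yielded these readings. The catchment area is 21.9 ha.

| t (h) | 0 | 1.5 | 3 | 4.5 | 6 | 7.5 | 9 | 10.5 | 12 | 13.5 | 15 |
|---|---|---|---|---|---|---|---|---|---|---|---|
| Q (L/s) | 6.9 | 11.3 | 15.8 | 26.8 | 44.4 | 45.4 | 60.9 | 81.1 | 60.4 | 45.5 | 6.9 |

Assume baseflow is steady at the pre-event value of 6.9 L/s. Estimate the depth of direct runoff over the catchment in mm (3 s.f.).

d ≈ 8.12 mm

Direct runoff: 0.0, 4.4, 8.9, 19.9, 37.5, 38.5, 54.0, 74.2, 53.5, 38.6, 0.0 L/s; ΣQ_DR = 329.5 L/s.
V = ΣQ_DR · Δt = 329.5 × 5400 s = 1.779 × 10^6 L.
Over A = 21.9 ha, depth = V / A = 8.12 mm.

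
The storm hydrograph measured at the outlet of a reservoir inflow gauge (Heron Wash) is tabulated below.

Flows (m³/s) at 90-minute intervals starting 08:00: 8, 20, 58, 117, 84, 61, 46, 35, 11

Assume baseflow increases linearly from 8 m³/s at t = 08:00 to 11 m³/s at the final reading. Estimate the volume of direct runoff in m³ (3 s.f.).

Direct-runoff ordinates (Q − Q_b): 0.00, 11.62, 49.25, 107.88, 74.50, 51.12, 35.75, 24.38, 0.00 m³/s.
ΣQ_DR = 354.5 m³/s.
With Δt = 1.5 h = 5400 s, V = ΣQ_DR · Δt = 354.5 × 5400 = 1.91 × 10^6 m³.

V ≈ 1.91 × 10^6 m³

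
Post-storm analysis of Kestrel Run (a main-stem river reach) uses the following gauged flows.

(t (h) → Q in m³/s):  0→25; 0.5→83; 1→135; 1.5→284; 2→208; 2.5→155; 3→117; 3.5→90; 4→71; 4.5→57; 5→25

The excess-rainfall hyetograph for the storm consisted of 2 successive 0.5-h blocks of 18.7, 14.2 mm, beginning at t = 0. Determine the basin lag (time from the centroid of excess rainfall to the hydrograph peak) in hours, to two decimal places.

t_L ≈ 1.03 h

Centroid of excess rainfall: t_c = Σ P_i·t̄_i / ΣP_i = 0.4658 h (block centres at 0.25, 0.75 h).
Hydrograph peak occurs at t = 1.5 h, so basin lag t_L = 1.5 − 0.4658 = 1.03 h.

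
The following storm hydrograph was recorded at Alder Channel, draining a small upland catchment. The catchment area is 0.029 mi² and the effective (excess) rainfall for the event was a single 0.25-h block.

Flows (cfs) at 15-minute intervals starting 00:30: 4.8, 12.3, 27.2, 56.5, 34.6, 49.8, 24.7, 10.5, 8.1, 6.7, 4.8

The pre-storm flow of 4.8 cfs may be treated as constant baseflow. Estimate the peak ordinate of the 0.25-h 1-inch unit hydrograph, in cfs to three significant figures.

U_p ≈ 20.7 cfs

Direct runoff: 0.0, 7.5, 22.4, 51.7, 29.8, 45.0, 19.9, 5.7, 3.3, 1.9, 0.0 cfs; ΣQ_DR = 187.2 cfs, peak = 51.7 cfs.
Runoff depth d = ΣQ_DR·Δt / A = 187.2 × 900 / (0.029 mi²) = 2.501 in.
The 1-inch UH is the DRH scaled by (1 in)/d, so U_p = 51.7 × 1/2.501 = 20.7 cfs.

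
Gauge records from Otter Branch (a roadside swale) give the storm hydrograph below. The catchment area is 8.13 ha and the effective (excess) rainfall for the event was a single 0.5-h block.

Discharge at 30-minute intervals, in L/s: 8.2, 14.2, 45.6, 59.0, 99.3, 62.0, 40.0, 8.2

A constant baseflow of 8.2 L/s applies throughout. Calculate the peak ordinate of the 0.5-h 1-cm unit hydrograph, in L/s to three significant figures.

U_p ≈ 152 L/s

Direct runoff: 0.0, 6.0, 37.4, 50.8, 91.1, 53.8, 31.8, 0.0 L/s; ΣQ_DR = 270.9 L/s, peak = 91.1 L/s.
Runoff depth d = ΣQ_DR·Δt / A = 270.9 × 1800 / (8.13 ha) = 5.998 mm.
The 1-cm UH is the DRH scaled by (10 mm)/d, so U_p = 91.1 × 10/5.998 = 152 L/s.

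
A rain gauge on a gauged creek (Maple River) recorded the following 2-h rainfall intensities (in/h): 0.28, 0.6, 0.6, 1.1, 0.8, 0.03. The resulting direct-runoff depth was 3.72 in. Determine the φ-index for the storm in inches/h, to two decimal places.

Only the 4 blocks with intensity above φ contribute runoff: 0.6, 0.6, 1.1, 0.8 in/h.
Σ(I−φ)·Δt = d  ⇒  (0.6+0.6+1.1+0.8 − 4φ)·2 = 3.72
φ = (3.100 − 3.72/2) / 4 = 0.31 in/h.

φ ≈ 0.31 in/h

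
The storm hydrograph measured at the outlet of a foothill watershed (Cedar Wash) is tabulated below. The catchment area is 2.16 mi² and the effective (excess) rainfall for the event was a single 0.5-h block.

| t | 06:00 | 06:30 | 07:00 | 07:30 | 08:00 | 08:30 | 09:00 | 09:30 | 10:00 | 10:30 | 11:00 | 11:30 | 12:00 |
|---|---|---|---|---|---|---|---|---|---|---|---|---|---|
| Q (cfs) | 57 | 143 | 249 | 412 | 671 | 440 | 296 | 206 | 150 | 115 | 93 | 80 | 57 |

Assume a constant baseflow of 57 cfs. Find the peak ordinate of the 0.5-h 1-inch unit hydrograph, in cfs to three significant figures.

Direct runoff: 0.0, 86.0, 192.0, 355.0, 614.0, 383.0, 239.0, 149.0, 93.0, 58.0, 36.0, 23.0, 0.0 cfs; ΣQ_DR = 2228 cfs, peak = 614.0 cfs.
Runoff depth d = ΣQ_DR·Δt / A = 2228 × 1800 / (2.16 mi²) = 0.7992 in.
The 1-inch UH is the DRH scaled by (1 in)/d, so U_p = 614.0 × 1/0.7992 = 768 cfs.

U_p ≈ 768 cfs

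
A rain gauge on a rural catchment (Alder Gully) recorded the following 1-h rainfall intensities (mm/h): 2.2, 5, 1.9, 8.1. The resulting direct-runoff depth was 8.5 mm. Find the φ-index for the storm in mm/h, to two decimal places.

Only the 2 blocks with intensity above φ contribute runoff: 5, 8.1 mm/h.
Σ(I−φ)·Δt = d  ⇒  (5+8.1 − 2φ)·1 = 8.5
φ = (13.10 − 8.5/1) / 2 = 2.30 mm/h.

φ ≈ 2.30 mm/h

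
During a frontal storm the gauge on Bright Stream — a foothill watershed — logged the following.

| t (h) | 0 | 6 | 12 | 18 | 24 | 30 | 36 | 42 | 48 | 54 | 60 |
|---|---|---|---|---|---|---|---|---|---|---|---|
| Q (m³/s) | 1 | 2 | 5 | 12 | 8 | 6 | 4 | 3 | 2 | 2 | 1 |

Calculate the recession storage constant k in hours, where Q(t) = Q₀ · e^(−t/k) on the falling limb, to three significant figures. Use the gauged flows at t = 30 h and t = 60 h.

k ≈ 16.7 h

On the falling limb, Q drops from 6 to 1 m³/s between t = 30 h and t = 60 h (Δt = 30 h).
k = −Δt / ln(Q₂/Q₁) = −30 / ln(1/6) = 16.7 h.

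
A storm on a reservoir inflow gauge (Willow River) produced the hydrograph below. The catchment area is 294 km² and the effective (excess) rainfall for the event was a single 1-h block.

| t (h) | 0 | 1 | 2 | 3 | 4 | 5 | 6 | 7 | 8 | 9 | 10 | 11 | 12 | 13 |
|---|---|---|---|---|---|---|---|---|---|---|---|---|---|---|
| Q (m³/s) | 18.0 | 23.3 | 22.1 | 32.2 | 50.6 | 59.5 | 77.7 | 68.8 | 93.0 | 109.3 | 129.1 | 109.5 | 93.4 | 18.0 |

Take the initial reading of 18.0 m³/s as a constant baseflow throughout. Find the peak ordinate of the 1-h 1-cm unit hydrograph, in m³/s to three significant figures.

Direct runoff: 0.0, 5.3, 4.1, 14.2, 32.6, 41.5, 59.7, 50.8, 75.0, 91.3, 111.1, 91.5, 75.4, 0.0 m³/s; ΣQ_DR = 652.5 m³/s, peak = 111.1 m³/s.
Runoff depth d = ΣQ_DR·Δt / A = 652.5 × 3600 / (294 km²) = 7.990 mm.
The 1-cm UH is the DRH scaled by (10 mm)/d, so U_p = 111.1 × 10/7.990 = 139 m³/s.

U_p ≈ 139 m³/s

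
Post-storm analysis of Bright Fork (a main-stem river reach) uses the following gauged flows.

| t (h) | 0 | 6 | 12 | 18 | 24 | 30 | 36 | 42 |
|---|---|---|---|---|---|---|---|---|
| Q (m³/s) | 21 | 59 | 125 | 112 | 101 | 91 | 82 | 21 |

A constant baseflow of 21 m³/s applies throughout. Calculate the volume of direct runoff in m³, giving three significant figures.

V ≈ 9.59 × 10^6 m³

Direct-runoff ordinates (Q − Q_b): 0.0, 38.0, 104.0, 91.0, 80.0, 70.0, 61.0, 0.0 m³/s.
ΣQ_DR = 444.0 m³/s.
With Δt = 6 h = 21600 s, V = ΣQ_DR · Δt = 444.0 × 21600 = 9.59 × 10^6 m³.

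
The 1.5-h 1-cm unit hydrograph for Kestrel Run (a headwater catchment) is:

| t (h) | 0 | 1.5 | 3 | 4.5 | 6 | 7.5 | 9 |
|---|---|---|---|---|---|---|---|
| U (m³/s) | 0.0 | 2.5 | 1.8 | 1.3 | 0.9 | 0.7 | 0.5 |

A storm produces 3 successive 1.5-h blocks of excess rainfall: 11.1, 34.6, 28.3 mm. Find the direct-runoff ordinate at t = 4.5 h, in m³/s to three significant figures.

Q ≈ 14.7 m³/s

By discrete convolution, Q_j = Σ (P_i / 10 mm) · U_{j−i}.
At t = 4.5 h (j=3): Q = (11.1/10)·1.3 + (34.6/10)·1.8 + (28.3/10)·2.5 = 14.7 m³/s.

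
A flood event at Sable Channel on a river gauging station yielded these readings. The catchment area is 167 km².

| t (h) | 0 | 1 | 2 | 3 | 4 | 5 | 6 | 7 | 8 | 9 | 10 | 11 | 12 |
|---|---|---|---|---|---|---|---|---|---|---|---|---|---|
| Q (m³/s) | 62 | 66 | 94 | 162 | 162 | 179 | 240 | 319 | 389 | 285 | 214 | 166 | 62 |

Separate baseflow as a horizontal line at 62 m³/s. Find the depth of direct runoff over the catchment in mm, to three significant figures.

Direct runoff: 0.0, 4.0, 32.0, 100.0, 100.0, 117.0, 178.0, 257.0, 327.0, 223.0, 152.0, 104.0, 0.0 m³/s; ΣQ_DR = 1594 m³/s.
V = ΣQ_DR · Δt = 1594 × 3600 s = 5.738 × 10^6 m³.
Over A = 167 km², depth = V / A = 34.4 mm.

d ≈ 34.4 mm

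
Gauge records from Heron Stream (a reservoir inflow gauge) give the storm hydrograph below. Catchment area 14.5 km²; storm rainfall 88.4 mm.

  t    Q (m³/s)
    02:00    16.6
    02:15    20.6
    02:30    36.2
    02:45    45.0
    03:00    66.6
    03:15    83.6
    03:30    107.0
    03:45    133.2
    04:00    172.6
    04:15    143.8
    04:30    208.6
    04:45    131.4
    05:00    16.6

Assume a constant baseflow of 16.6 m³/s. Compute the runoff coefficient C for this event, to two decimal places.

ΣQ_DR = 966.0 m³/s; V = ΣQ_DR·Δt = 8.694 × 10^5 m³.
Runoff depth d = V / A = 59.96 mm.
C = d / P = 59.96 / 88.4 = 0.68.

C ≈ 0.68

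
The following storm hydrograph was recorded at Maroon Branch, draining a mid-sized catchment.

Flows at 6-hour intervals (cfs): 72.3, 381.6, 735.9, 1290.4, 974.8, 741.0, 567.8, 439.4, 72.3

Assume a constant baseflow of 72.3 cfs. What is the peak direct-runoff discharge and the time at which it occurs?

Subtracting baseflow gives direct-runoff ordinates: 0.0, 309.3, 663.6, 1218.1, 902.5, 668.7, 495.5, 367.1, 0.0 cfs.
The maximum is 1218.1 cfs, occurring at the reading for t = 18 h.

Q_p = 1218.1 cfs at t = 18 h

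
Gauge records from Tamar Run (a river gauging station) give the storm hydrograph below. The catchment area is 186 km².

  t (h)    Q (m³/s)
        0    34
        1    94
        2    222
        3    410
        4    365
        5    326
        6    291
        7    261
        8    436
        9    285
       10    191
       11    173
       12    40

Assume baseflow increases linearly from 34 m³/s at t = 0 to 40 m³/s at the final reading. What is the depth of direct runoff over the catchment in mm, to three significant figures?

d ≈ 51.2 mm

Direct runoff: 0.00, 59.50, 187.00, 374.50, 329.00, 289.50, 254.00, 223.50, 398.00, 246.50, 152.00, 133.50, 0.00 m³/s; ΣQ_DR = 2647 m³/s.
V = ΣQ_DR · Δt = 2647 × 3600 s = 9.529 × 10^6 m³.
Over A = 186 km², depth = V / A = 51.2 mm.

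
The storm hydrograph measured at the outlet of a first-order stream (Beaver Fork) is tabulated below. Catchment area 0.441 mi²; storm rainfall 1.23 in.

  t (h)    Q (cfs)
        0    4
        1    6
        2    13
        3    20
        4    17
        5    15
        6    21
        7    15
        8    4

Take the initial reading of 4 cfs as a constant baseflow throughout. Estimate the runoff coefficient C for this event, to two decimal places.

C ≈ 0.23

ΣQ_DR = 79.00 cfs; V = ΣQ_DR·Δt = 2.844 × 10^5 ft³.
Runoff depth d = V / A = 0.2776 in.
C = d / P = 0.2776 / 1.23 = 0.23.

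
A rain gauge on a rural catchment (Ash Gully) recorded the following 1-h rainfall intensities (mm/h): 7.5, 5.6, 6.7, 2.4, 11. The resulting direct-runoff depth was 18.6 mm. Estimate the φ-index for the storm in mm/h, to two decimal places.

Only the 4 blocks with intensity above φ contribute runoff: 7.5, 5.6, 6.7, 11 mm/h.
Σ(I−φ)·Δt = d  ⇒  (7.5+5.6+6.7+11 − 4φ)·1 = 18.6
φ = (30.80 − 18.6/1) / 4 = 3.05 mm/h.

φ ≈ 3.05 mm/h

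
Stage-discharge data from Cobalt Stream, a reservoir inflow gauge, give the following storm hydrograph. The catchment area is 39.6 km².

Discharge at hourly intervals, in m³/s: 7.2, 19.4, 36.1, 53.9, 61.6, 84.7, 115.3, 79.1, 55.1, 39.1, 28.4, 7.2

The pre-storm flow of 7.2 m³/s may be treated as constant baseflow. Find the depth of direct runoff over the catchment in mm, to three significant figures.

d ≈ 45.5 mm

Direct runoff: 0.0, 12.2, 28.9, 46.7, 54.4, 77.5, 108.1, 71.9, 47.9, 31.9, 21.2, 0.0 m³/s; ΣQ_DR = 500.7 m³/s.
V = ΣQ_DR · Δt = 500.7 × 3600 s = 1.803 × 10^6 m³.
Over A = 39.6 km², depth = V / A = 45.5 mm.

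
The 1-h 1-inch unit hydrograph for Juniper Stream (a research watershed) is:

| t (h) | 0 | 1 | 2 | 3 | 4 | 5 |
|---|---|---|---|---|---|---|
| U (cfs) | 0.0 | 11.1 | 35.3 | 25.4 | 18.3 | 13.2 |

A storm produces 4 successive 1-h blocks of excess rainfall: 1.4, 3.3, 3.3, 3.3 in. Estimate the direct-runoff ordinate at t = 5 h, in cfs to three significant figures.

By discrete convolution, Q_j = Σ (P_i / 1 in) · U_{j−i}.
At t = 5 h (j=5): Q = (1.4/1)·13.2 + (3.3/1)·18.3 + (3.3/1)·25.4 + (3.3/1)·35.3 = 279 cfs.

Q ≈ 279 cfs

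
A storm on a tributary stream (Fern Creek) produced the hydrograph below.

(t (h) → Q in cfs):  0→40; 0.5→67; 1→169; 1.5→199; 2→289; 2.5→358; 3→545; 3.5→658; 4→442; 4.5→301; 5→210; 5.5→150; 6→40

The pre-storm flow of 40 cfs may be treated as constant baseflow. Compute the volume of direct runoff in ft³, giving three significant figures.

Direct-runoff ordinates (Q − Q_b): 0.0, 27.0, 129.0, 159.0, 249.0, 318.0, 505.0, 618.0, 402.0, 261.0, 170.0, 110.0, 0.0 cfs.
ΣQ_DR = 2948 cfs.
With Δt = 0.5 h = 1800 s, V = ΣQ_DR · Δt = 2948 × 1800 = 5.31 × 10^6 ft³.

V ≈ 5.31 × 10^6 ft³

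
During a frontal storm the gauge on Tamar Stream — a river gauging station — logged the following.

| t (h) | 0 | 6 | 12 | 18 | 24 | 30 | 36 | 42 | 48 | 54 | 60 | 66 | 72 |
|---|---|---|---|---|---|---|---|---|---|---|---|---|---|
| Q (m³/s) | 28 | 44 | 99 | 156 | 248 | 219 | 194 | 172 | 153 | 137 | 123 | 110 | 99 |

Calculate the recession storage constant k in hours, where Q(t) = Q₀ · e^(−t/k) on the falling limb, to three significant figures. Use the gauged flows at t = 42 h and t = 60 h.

k ≈ 53.7 h

On the falling limb, Q drops from 172 to 123 m³/s between t = 42 h and t = 60 h (Δt = 18 h).
k = −Δt / ln(Q₂/Q₁) = −18 / ln(123/172) = 53.7 h.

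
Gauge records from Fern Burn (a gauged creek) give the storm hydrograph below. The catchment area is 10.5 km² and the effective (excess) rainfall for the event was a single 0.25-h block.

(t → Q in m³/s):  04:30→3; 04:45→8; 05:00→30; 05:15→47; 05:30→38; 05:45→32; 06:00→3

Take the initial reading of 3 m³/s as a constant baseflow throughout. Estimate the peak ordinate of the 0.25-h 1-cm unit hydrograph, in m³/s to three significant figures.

U_p ≈ 36.7 m³/s

Direct runoff: 0.0, 5.0, 27.0, 44.0, 35.0, 29.0, 0.0 m³/s; ΣQ_DR = 140.0 m³/s, peak = 44.0 m³/s.
Runoff depth d = ΣQ_DR·Δt / A = 140.0 × 900 / (10.5 km²) = 12.00 mm.
The 1-cm UH is the DRH scaled by (10 mm)/d, so U_p = 44.0 × 10/12.00 = 36.7 m³/s.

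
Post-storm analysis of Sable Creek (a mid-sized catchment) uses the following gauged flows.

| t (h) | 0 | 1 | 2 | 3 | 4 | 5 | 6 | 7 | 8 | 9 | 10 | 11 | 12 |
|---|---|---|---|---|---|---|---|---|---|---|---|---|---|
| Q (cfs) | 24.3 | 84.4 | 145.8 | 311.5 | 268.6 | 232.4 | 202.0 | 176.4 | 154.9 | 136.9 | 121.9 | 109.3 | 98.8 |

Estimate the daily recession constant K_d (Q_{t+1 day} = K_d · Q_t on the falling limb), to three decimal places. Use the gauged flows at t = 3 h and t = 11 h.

K_d ≈ 0.043

Between t = 3 h and t = 11 h the flow falls from 311.5 to 109.3 cfs over 8×1 h = 8 h.
Per-interval ratio K = (109.3/311.5)^(1/8) = 0.8773; K_d = K^(24/1) = 0.043.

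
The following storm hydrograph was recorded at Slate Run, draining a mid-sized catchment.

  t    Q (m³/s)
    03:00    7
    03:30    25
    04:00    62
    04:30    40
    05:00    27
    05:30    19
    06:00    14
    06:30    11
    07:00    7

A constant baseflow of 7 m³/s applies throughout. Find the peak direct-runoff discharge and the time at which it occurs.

Subtracting baseflow gives direct-runoff ordinates: 0.0, 18.0, 55.0, 33.0, 20.0, 12.0, 7.0, 4.0, 0.0 m³/s.
The maximum is 55.0 m³/s, occurring at the reading for t = 04:00.

Q_p = 55.0 m³/s at t = 04:00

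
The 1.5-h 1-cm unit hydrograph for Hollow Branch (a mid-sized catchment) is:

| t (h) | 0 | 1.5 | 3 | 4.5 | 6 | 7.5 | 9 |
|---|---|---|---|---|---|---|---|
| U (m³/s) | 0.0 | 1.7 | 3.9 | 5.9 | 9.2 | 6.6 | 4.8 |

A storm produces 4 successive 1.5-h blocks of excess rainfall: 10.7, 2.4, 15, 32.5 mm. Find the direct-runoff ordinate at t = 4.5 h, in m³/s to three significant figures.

Q ≈ 9.80 m³/s

By discrete convolution, Q_j = Σ (P_i / 10 mm) · U_{j−i}.
At t = 4.5 h (j=3): Q = (10.7/10)·5.9 + (2.4/10)·3.9 + (15/10)·1.7 + (32.5/10)·0.0 = 9.80 m³/s.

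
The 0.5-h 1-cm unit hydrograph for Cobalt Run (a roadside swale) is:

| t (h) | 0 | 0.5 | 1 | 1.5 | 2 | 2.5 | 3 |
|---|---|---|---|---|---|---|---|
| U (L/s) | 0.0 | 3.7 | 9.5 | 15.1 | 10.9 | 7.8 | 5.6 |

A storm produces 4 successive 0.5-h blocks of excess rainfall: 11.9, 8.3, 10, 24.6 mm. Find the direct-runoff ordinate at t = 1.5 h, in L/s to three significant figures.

Q ≈ 29.6 L/s

By discrete convolution, Q_j = Σ (P_i / 10 mm) · U_{j−i}.
At t = 1.5 h (j=3): Q = (11.9/10)·15.1 + (8.3/10)·9.5 + (10/10)·3.7 + (24.6/10)·0.0 = 29.6 L/s.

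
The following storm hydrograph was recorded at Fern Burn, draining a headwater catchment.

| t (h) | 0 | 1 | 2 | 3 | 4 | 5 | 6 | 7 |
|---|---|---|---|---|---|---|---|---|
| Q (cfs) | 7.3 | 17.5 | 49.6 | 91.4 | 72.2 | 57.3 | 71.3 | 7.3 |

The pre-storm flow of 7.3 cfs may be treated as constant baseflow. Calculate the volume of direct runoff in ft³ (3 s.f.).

Direct-runoff ordinates (Q − Q_b): 0.0, 10.2, 42.3, 84.1, 64.9, 50.0, 64.0, 0.0 cfs.
ΣQ_DR = 315.5 cfs.
With Δt = 1 h = 3600 s, V = ΣQ_DR · Δt = 315.5 × 3600 = 1.14 × 10^6 ft³.

V ≈ 1.14 × 10^6 ft³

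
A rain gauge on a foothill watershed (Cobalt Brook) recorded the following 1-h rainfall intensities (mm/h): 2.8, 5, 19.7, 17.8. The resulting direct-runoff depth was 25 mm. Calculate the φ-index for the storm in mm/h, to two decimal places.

φ ≈ 6.25 mm/h

Only the 2 blocks with intensity above φ contribute runoff: 19.7, 17.8 mm/h.
Σ(I−φ)·Δt = d  ⇒  (19.7+17.8 − 2φ)·1 = 25
φ = (37.50 − 25/1) / 2 = 6.25 mm/h.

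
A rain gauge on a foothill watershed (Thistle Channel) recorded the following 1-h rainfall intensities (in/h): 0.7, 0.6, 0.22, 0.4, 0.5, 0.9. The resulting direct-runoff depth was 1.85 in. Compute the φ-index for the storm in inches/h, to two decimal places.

φ ≈ 0.25 in/h

Only the 5 blocks with intensity above φ contribute runoff: 0.7, 0.6, 0.4, 0.5, 0.9 in/h.
Σ(I−φ)·Δt = d  ⇒  (0.7+0.6+0.4+0.5+0.9 − 5φ)·1 = 1.85
φ = (3.100 − 1.85/1) / 5 = 0.25 in/h.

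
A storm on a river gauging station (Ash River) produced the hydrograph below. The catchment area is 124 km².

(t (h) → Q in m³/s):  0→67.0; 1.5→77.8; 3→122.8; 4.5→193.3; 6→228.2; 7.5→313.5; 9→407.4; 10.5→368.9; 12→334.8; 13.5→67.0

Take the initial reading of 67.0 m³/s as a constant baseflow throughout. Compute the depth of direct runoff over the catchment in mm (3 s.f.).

d ≈ 65.8 mm

Direct runoff: 0.0, 10.8, 55.8, 126.3, 161.2, 246.5, 340.4, 301.9, 267.8, 0.0 m³/s; ΣQ_DR = 1511 m³/s.
V = ΣQ_DR · Δt = 1511 × 5400 s = 8.158 × 10^6 m³.
Over A = 124 km², depth = V / A = 65.8 mm.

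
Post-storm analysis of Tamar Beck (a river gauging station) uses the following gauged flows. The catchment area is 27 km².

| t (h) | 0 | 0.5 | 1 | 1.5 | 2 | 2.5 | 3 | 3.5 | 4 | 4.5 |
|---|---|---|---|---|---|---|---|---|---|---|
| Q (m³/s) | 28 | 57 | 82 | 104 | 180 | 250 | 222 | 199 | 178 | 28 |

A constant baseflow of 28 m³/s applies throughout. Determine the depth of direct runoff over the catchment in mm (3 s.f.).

d ≈ 69.9 mm

Direct runoff: 0.0, 29.0, 54.0, 76.0, 152.0, 222.0, 194.0, 171.0, 150.0, 0.0 m³/s; ΣQ_DR = 1048 m³/s.
V = ΣQ_DR · Δt = 1048 × 1800 s = 1.886 × 10^6 m³.
Over A = 27 km², depth = V / A = 69.9 mm.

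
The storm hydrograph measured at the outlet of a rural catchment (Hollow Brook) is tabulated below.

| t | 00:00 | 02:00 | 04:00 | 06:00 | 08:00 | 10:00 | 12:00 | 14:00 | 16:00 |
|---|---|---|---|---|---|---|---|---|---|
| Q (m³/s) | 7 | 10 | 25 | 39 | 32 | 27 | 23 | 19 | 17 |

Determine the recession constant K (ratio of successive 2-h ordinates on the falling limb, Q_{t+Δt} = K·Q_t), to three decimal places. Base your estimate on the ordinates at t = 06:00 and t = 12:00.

Using the recession-limb readings at t = 06:00 and t = 12:00: Q falls from 39 to 23 m³/s over 3 intervals.
K = (Q₂/Q₁)^(1/3) = (23/39)^(1/3) = 0.839.

K ≈ 0.839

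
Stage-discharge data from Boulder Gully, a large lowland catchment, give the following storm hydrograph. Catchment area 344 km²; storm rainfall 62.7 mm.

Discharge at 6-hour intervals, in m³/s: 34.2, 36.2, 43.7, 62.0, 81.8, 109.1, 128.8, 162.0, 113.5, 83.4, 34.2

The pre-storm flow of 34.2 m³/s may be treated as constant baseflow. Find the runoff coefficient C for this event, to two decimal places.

ΣQ_DR = 512.7 m³/s; V = ΣQ_DR·Δt = 1.107 × 10^7 m³.
Runoff depth d = V / A = 32.19 mm.
C = d / P = 32.19 / 62.7 = 0.51.

C ≈ 0.51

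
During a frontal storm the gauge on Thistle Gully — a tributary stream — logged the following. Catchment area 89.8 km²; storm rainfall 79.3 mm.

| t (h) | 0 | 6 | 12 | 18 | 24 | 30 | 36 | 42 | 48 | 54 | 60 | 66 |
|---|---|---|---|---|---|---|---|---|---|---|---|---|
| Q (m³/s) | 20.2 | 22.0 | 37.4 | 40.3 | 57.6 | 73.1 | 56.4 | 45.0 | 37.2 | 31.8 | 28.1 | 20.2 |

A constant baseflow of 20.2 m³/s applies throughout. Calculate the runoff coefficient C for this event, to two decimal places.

ΣQ_DR = 226.9 m³/s; V = ΣQ_DR·Δt = 4.901 × 10^6 m³.
Runoff depth d = V / A = 54.58 mm.
C = d / P = 54.58 / 79.3 = 0.69.

C ≈ 0.69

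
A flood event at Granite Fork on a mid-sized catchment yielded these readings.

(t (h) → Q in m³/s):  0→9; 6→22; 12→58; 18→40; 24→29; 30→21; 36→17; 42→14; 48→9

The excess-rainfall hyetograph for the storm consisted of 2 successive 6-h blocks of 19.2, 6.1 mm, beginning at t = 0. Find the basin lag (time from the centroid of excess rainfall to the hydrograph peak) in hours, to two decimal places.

Centroid of excess rainfall: t_c = Σ P_i·t̄_i / ΣP_i = 4.4466 h (block centres at 3, 9 h).
Hydrograph peak occurs at t = 12 h, so basin lag t_L = 12 − 4.4466 = 7.55 h.

t_L ≈ 7.55 h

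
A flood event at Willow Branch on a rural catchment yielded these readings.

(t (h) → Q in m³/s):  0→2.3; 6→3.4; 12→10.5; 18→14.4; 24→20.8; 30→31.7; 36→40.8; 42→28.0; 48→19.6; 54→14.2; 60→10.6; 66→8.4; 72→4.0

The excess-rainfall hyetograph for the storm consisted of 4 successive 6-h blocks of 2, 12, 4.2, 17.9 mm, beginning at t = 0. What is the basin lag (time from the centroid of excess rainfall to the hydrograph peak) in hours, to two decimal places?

t_L ≈ 20.68 h

Centroid of excess rainfall: t_c = Σ P_i·t̄_i / ΣP_i = 15.3158 h (block centres at 3, 9, 15, 21 h).
Hydrograph peak occurs at t = 36 h, so basin lag t_L = 36 − 15.3158 = 20.68 h.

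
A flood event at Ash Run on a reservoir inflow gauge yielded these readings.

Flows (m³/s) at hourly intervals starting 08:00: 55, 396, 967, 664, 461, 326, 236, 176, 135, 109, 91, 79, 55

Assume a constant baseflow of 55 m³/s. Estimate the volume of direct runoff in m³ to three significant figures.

V ≈ 1.09 × 10^7 m³

Direct-runoff ordinates (Q − Q_b): 0.0, 341.0, 912.0, 609.0, 406.0, 271.0, 181.0, 121.0, 80.0, 54.0, 36.0, 24.0, 0.0 m³/s.
ΣQ_DR = 3035 m³/s.
With Δt = 1 h = 3600 s, V = ΣQ_DR · Δt = 3035 × 3600 = 1.09 × 10^7 m³.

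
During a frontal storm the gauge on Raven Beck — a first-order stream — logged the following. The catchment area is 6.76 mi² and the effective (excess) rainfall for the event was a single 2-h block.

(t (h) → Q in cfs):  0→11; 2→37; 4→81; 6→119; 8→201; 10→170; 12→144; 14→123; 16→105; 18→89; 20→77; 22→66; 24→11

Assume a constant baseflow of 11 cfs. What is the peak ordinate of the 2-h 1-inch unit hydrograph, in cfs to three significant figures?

U_p ≈ 380 cfs

Direct runoff: 0.0, 26.0, 70.0, 108.0, 190.0, 159.0, 133.0, 112.0, 94.0, 78.0, 66.0, 55.0, 0.0 cfs; ΣQ_DR = 1091 cfs, peak = 190.0 cfs.
Runoff depth d = ΣQ_DR·Δt / A = 1091 × 7200 / (6.76 mi²) = 0.5002 in.
The 1-inch UH is the DRH scaled by (1 in)/d, so U_p = 190.0 × 1/0.5002 = 380 cfs.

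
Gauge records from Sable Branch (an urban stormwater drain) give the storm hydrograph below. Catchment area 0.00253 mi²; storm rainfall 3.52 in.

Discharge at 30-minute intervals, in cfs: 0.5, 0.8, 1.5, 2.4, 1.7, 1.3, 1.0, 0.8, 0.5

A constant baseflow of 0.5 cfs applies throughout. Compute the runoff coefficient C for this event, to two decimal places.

C ≈ 0.52

ΣQ_DR = 6.000 cfs; V = ΣQ_DR·Δt = 10800 ft³.
Runoff depth d = V / A = 1.837 in.
C = d / P = 1.837 / 3.52 = 0.52.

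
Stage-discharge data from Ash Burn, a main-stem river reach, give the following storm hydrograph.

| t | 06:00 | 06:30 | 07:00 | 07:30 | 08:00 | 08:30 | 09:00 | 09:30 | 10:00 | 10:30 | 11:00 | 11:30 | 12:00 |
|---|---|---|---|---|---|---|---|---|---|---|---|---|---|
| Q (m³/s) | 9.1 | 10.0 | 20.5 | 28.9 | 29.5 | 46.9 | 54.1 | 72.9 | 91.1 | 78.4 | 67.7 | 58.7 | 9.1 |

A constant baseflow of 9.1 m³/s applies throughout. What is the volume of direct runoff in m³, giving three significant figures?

V ≈ 8.25 × 10^5 m³

Direct-runoff ordinates (Q − Q_b): 0.0, 0.9, 11.4, 19.8, 20.4, 37.8, 45.0, 63.8, 82.0, 69.3, 58.6, 49.6, 0.0 m³/s.
ΣQ_DR = 458.6 m³/s.
With Δt = 0.5 h = 1800 s, V = ΣQ_DR · Δt = 458.6 × 1800 = 8.25 × 10^5 m³.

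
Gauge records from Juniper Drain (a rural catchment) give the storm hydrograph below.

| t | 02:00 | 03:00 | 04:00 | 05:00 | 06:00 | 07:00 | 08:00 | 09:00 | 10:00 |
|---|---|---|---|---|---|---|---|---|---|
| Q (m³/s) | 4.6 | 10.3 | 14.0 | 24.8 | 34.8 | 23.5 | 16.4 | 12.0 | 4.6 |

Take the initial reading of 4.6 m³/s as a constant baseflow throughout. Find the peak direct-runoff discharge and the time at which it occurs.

Q_p = 30.2 m³/s at t = 06:00

Subtracting baseflow gives direct-runoff ordinates: 0.0, 5.7, 9.4, 20.2, 30.2, 18.9, 11.8, 7.4, 0.0 m³/s.
The maximum is 30.2 m³/s, occurring at the reading for t = 06:00.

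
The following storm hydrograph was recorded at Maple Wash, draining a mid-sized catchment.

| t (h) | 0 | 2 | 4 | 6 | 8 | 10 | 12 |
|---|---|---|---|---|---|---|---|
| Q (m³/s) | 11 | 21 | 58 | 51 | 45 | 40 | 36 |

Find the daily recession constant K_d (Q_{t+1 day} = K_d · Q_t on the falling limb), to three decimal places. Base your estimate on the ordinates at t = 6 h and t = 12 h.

K_d ≈ 0.248

Between t = 6 h and t = 12 h the flow falls from 51 to 36 m³/s over 3×2 h = 6 h.
Per-interval ratio K = (36/51)^(1/3) = 0.8904; K_d = K^(24/2) = 0.248.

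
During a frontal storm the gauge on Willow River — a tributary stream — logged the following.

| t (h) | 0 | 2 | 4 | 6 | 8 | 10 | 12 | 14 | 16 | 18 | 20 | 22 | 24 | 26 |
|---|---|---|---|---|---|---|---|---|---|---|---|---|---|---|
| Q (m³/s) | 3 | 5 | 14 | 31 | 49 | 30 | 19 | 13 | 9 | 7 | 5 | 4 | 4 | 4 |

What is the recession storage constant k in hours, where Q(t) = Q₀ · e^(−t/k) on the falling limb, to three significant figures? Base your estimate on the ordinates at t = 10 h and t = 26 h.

k ≈ 7.94 h

On the falling limb, Q drops from 30 to 4 m³/s between t = 10 h and t = 26 h (Δt = 16 h).
k = −Δt / ln(Q₂/Q₁) = −16 / ln(4/30) = 7.94 h.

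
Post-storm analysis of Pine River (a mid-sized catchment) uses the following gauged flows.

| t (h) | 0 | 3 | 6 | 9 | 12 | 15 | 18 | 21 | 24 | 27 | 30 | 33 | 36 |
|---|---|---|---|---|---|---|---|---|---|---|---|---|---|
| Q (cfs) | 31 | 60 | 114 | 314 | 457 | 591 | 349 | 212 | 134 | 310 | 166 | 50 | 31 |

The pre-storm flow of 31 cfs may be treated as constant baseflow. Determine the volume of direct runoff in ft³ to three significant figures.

Direct-runoff ordinates (Q − Q_b): 0.0, 29.0, 83.0, 283.0, 426.0, 560.0, 318.0, 181.0, 103.0, 279.0, 135.0, 19.0, 0.0 cfs.
ΣQ_DR = 2416 cfs.
With Δt = 3 h = 10800 s, V = ΣQ_DR · Δt = 2416 × 10800 = 2.61 × 10^7 ft³.

V ≈ 2.61 × 10^7 ft³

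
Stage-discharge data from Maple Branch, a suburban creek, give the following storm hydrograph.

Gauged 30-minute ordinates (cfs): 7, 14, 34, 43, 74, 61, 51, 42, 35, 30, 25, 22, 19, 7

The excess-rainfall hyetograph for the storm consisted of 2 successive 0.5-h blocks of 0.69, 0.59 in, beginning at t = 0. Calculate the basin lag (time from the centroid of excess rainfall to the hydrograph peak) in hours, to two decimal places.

t_L ≈ 1.52 h

Centroid of excess rainfall: t_c = Σ P_i·t̄_i / ΣP_i = 0.4805 h (block centres at 0.25, 0.75 h).
Hydrograph peak occurs at t = 2 h, so basin lag t_L = 2 − 0.4805 = 1.52 h.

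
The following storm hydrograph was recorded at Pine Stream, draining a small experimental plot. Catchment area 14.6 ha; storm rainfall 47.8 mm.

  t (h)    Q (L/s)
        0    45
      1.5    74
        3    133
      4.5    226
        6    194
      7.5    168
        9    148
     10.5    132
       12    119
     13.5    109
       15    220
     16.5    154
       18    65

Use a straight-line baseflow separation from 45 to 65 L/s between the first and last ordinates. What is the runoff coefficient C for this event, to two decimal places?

C ≈ 0.83

ΣQ_DR = 1072 L/s; V = ΣQ_DR·Δt = 5.789 × 10^6 L.
Runoff depth d = V / A = 39.65 mm.
C = d / P = 39.65 / 47.8 = 0.83.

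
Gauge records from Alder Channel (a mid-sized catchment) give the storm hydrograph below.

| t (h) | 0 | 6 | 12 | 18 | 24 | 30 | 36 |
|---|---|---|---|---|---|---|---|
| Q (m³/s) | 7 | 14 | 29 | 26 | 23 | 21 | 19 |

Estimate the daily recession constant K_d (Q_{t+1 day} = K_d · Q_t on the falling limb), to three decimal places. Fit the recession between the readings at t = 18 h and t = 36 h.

K_d ≈ 0.658

Between t = 18 h and t = 36 h the flow falls from 26 to 19 m³/s over 3×6 h = 18 h.
Per-interval ratio K = (19/26)^(1/3) = 0.9007; K_d = K^(24/6) = 0.658.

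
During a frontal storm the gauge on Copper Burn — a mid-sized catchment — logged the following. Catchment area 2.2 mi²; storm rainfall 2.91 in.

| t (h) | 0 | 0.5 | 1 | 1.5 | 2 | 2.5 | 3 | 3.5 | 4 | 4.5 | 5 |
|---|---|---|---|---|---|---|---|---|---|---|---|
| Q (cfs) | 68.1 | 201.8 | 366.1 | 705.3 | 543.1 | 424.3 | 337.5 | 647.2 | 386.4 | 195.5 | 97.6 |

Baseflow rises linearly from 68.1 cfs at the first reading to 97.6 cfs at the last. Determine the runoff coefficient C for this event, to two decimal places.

C ≈ 0.37

ΣQ_DR = 3062 cfs; V = ΣQ_DR·Δt = 5.511 × 10^6 ft³.
Runoff depth d = V / A = 1.078 in.
C = d / P = 1.078 / 2.91 = 0.37.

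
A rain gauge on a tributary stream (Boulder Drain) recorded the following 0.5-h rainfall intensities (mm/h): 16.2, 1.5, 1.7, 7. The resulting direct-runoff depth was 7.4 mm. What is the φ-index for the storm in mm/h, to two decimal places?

φ ≈ 4.20 mm/h

Only the 2 blocks with intensity above φ contribute runoff: 16.2, 7 mm/h.
Σ(I−φ)·Δt = d  ⇒  (16.2+7 − 2φ)·0.5 = 7.4
φ = (23.20 − 7.4/0.5) / 2 = 4.20 mm/h.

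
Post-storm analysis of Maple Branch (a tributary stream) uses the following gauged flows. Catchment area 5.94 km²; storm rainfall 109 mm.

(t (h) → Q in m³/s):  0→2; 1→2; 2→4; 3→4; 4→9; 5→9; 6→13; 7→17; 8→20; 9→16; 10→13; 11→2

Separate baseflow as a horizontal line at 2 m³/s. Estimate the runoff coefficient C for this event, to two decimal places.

ΣQ_DR = 87.00 m³/s; V = ΣQ_DR·Δt = 3.132 × 10^5 m³.
Runoff depth d = V / A = 52.73 mm.
C = d / P = 52.73 / 109 = 0.48.

C ≈ 0.48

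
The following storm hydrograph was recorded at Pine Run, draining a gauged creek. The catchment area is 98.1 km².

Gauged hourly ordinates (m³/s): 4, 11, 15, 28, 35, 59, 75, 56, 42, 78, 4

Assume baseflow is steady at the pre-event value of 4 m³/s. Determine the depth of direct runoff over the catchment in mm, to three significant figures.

Direct runoff: 0.0, 7.0, 11.0, 24.0, 31.0, 55.0, 71.0, 52.0, 38.0, 74.0, 0.0 m³/s; ΣQ_DR = 363.0 m³/s.
V = ΣQ_DR · Δt = 363.0 × 3600 s = 1.307 × 10^6 m³.
Over A = 98.1 km², depth = V / A = 13.3 mm.

d ≈ 13.3 mm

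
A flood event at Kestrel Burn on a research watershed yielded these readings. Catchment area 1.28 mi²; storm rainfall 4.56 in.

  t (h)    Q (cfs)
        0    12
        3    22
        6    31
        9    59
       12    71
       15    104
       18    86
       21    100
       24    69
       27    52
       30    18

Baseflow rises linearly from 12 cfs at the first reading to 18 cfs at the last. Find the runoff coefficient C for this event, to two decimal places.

C ≈ 0.37

ΣQ_DR = 459.0 cfs; V = ΣQ_DR·Δt = 4.957 × 10^6 ft³.
Runoff depth d = V / A = 1.667 in.
C = d / P = 1.667 / 4.56 = 0.37.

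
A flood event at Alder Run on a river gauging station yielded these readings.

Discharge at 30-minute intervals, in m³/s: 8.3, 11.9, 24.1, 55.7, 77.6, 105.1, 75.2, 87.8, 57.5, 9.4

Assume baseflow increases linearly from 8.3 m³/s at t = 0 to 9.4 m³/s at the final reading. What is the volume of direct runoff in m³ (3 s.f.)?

Direct-runoff ordinates (Q − Q_b): 0.00, 3.48, 15.56, 47.03, 68.81, 96.19, 66.17, 78.64, 48.22, 0.00 m³/s.
ΣQ_DR = 424.1 m³/s.
With Δt = 0.5 h = 1800 s, V = ΣQ_DR · Δt = 424.1 × 1800 = 7.63 × 10^5 m³.

V ≈ 7.63 × 10^5 m³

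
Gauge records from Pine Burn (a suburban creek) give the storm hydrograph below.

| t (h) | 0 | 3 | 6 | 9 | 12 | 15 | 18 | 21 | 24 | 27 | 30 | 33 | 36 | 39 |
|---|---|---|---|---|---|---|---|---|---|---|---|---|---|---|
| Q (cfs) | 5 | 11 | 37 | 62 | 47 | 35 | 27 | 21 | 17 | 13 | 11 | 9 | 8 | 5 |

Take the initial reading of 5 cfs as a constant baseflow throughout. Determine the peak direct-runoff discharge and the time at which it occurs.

Q_p = 57.0 cfs at t = 9 h

Subtracting baseflow gives direct-runoff ordinates: 0.0, 6.0, 32.0, 57.0, 42.0, 30.0, 22.0, 16.0, 12.0, 8.0, 6.0, 4.0, 3.0, 0.0 cfs.
The maximum is 57.0 cfs, occurring at the reading for t = 9 h.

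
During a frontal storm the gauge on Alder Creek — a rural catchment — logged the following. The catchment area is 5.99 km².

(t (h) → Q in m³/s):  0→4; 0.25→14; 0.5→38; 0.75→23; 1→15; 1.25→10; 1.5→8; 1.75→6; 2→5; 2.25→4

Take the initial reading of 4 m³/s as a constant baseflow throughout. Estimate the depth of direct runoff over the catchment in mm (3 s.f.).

Direct runoff: 0.0, 10.0, 34.0, 19.0, 11.0, 6.0, 4.0, 2.0, 1.0, 0.0 m³/s; ΣQ_DR = 87.00 m³/s.
V = ΣQ_DR · Δt = 87.00 × 900 s = 78300 m³.
Over A = 5.99 km², depth = V / A = 13.1 mm.

d ≈ 13.1 mm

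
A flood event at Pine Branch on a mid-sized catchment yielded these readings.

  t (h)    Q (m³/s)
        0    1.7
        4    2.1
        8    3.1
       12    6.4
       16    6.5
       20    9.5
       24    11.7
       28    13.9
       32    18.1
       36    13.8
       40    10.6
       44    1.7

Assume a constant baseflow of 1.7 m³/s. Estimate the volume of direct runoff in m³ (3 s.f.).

V ≈ 1.13 × 10^6 m³

Direct-runoff ordinates (Q − Q_b): 0.0, 0.4, 1.4, 4.7, 4.8, 7.8, 10.0, 12.2, 16.4, 12.1, 8.9, 0.0 m³/s.
ΣQ_DR = 78.70 m³/s.
With Δt = 4 h = 14400 s, V = ΣQ_DR · Δt = 78.70 × 14400 = 1.13 × 10^6 m³.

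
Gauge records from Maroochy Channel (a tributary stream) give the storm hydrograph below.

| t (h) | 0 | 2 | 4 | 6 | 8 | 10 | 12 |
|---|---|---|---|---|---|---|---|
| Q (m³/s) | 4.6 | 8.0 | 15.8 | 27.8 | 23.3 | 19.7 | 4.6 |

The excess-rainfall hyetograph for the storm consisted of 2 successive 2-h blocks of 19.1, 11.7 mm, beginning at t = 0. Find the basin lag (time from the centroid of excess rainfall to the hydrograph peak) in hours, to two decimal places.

Centroid of excess rainfall: t_c = Σ P_i·t̄_i / ΣP_i = 1.7597 h (block centres at 1, 3 h).
Hydrograph peak occurs at t = 6 h, so basin lag t_L = 6 − 1.7597 = 4.24 h.

t_L ≈ 4.24 h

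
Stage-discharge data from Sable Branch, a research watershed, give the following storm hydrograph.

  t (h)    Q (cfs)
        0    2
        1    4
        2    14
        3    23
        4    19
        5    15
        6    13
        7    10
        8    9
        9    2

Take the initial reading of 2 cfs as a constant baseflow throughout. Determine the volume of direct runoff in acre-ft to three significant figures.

V ≈ 7.52 acre-ft

Direct-runoff ordinates (Q − Q_b): 0.0, 2.0, 12.0, 21.0, 17.0, 13.0, 11.0, 8.0, 7.0, 0.0 cfs.
ΣQ_DR = 91.00 cfs.
With Δt = 1 h = 3600 s, V = ΣQ_DR · Δt = 91.00 × 3600 = 3.28 × 10^5 ft³ = 7.52 acre-ft.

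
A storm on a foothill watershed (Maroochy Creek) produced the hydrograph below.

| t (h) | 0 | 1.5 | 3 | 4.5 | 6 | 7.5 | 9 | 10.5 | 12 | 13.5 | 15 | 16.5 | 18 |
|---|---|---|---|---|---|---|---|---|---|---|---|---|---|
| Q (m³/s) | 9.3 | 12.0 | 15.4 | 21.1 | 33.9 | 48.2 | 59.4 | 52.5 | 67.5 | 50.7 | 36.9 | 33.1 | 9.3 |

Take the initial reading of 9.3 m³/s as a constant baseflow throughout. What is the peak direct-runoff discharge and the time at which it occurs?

Subtracting baseflow gives direct-runoff ordinates: 0.0, 2.7, 6.1, 11.8, 24.6, 38.9, 50.1, 43.2, 58.2, 41.4, 27.6, 23.8, 0.0 m³/s.
The maximum is 58.2 m³/s, occurring at the reading for t = 12 h.

Q_p = 58.2 m³/s at t = 12 h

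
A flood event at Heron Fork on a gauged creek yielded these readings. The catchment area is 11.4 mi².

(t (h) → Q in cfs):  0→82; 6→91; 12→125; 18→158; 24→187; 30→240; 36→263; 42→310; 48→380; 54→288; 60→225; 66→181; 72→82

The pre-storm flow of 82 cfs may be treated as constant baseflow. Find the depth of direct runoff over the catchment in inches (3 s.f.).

d ≈ 1.26 in

Direct runoff: 0.0, 9.0, 43.0, 76.0, 105.0, 158.0, 181.0, 228.0, 298.0, 206.0, 143.0, 99.0, 0.0 cfs; ΣQ_DR = 1546 cfs.
V = ΣQ_DR · Δt = 1546 × 21600 s = 3.339 × 10^7 ft³.
Over A = 11.4 mi², depth = V / A = 1.26 in.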